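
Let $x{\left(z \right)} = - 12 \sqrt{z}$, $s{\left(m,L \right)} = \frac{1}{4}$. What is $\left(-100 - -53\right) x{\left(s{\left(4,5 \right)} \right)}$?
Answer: $282$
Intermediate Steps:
$s{\left(m,L \right)} = \frac{1}{4}$
$\left(-100 - -53\right) x{\left(s{\left(4,5 \right)} \right)} = \left(-100 - -53\right) \left(- \frac{12}{2}\right) = \left(-100 + 53\right) \left(\left(-12\right) \frac{1}{2}\right) = \left(-47\right) \left(-6\right) = 282$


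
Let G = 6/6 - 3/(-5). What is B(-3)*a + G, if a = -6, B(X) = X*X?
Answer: -262/5 ≈ -52.400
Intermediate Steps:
B(X) = X²
G = 8/5 (G = 6*(⅙) - 3*(-⅕) = 1 + ⅗ = 8/5 ≈ 1.6000)
B(-3)*a + G = (-3)²*(-6) + 8/5 = 9*(-6) + 8/5 = -54 + 8/5 = -262/5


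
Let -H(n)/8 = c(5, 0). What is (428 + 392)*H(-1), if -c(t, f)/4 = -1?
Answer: -26240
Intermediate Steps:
c(t, f) = 4 (c(t, f) = -4*(-1) = 4)
H(n) = -32 (H(n) = -8*4 = -32)
(428 + 392)*H(-1) = (428 + 392)*(-32) = 820*(-32) = -26240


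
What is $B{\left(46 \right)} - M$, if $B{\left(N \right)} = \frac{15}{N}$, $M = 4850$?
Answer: $- \frac{223085}{46} \approx -4849.7$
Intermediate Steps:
$B{\left(46 \right)} - M = \frac{15}{46} - 4850 = - \frac{223085}{46}$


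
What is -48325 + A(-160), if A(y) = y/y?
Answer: -48324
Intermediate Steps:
A(y) = 1
-48325 + A(-160) = -48325 + 1 = -48324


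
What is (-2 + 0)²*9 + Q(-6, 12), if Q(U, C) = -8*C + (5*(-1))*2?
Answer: -70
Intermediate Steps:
Q(U, C) = -10 - 8*C (Q(U, C) = -8*C - 5*2 = -8*C - 10 = -10 - 8*C)
(-2 + 0)²*9 + Q(-6, 12) = (-2 + 0)²*9 + (-10 - 8*12) = (-2)²*9 + (-10 - 96) = 4*9 - 106 = 36 - 106 = -70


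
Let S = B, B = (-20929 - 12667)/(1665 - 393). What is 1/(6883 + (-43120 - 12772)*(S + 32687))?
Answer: -159/290247933985 ≈ -5.4781e-10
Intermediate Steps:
B = -8399/318 (B = -33596/1272 = -33596*1/1272 = -8399/318 ≈ -26.412)
S = -8399/318 ≈ -26.412
1/(6883 + (-43120 - 12772)*(S + 32687)) = 1/(6883 + (-43120 - 12772)*(-8399/318 + 32687)) = 1/(6883 - 55892*10386067/318) = 1/(6883 - 290249028382/159) = 1/(-290247933985/159) = -159/290247933985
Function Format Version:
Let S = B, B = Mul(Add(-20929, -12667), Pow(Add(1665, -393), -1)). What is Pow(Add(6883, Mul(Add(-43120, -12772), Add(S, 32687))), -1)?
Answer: Rational(-159, 290247933985) ≈ -5.4781e-10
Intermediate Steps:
B = Rational(-8399, 318) (B = Mul(-33596, Pow(1272, -1)) = Mul(-33596, Rational(1, 1272)) = Rational(-8399, 318) ≈ -26.412)
S = Rational(-8399, 318) ≈ -26.412
Pow(Add(6883, Mul(Add(-43120, -12772), Add(S, 32687))), -1) = Pow(Add(6883, Mul(Add(-43120, -12772), Add(Rational(-8399, 318), 32687))), -1) = Pow(Add(6883, Mul(-55892, Rational(10386067, 318))), -1) = Pow(Add(6883, Rational(-290249028382, 159)), -1) = Pow(Rational(-290247933985, 159), -1) = Rational(-159, 290247933985)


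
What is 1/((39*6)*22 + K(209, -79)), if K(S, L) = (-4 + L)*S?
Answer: -1/12199 ≈ -8.1974e-5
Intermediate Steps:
K(S, L) = S*(-4 + L)
1/((39*6)*22 + K(209, -79)) = 1/((39*6)*22 + 209*(-4 - 79)) = 1/(234*22 + 209*(-83)) = 1/(5148 - 17347) = 1/(-12199) = -1/12199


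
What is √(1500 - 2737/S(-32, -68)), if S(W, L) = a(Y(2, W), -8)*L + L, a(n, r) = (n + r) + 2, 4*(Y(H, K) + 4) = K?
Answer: √1731263/34 ≈ 38.699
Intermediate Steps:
Y(H, K) = -4 + K/4
a(n, r) = 2 + n + r
S(W, L) = L + L*(-10 + W/4) (S(W, L) = (2 + (-4 + W/4) - 8)*L + L = (-10 + W/4)*L + L = L*(-10 + W/4) + L = L + L*(-10 + W/4))
√(1500 - 2737/S(-32, -68)) = √(1500 - 2737*(-1/(17*(-36 - 32)))) = √(1500 - 2737/((¼)*(-68)*(-68))) = √(1500 - 2737/1156) = √(1500 - 2737*1/1156) = √(1500 - 161/68) = √(101839/68) = √1731263/34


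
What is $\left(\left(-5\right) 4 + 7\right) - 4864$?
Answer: $-4877$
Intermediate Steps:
$\left(\left(-5\right) 4 + 7\right) - 4864 = \left(-20 + 7\right) - 4864 = -13 - 4864 = -4877$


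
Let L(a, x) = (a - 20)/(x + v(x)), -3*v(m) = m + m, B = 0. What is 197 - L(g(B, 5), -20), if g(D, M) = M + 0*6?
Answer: 779/4 ≈ 194.75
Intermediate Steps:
v(m) = -2*m/3 (v(m) = -(m + m)/3 = -2*m/3)
g(D, M) = M (g(D, M) = M + 0 = M)
L(a, x) = 3*(-20 + a)/x (L(a, x) = (a - 20)/(x - 2*x/3) = (-20 + a)/((x/3)) = (-20 + a)*(3/x) = 3*(-20 + a)/x)
197 - L(g(B, 5), -20) = 197 - 3*(-20 + 5)/(-20) = 197 - 3*(-1)*(-15)/20 = 197 - 1*9/4 = 197 - 9/4 = 779/4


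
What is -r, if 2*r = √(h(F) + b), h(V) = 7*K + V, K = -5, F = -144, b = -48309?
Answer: -I*√12122 ≈ -110.1*I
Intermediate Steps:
h(V) = -35 + V (h(V) = 7*(-5) + V = -35 + V)
r = I*√12122 (r = √((-35 - 144) - 48309)/2 = √(-179 - 48309)/2 = √(-48488)/2 = (2*I*√12122)/2 = I*√12122 ≈ 110.1*I)
-r = -I*√12122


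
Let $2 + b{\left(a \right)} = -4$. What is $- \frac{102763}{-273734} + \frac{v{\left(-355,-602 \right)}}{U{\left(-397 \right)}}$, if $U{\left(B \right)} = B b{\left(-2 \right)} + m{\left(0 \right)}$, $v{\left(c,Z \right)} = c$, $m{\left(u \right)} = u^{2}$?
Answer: $\frac{36901474}{163008597} \approx 0.22638$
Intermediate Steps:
$b{\left(a \right)} = -6$ ($b{\left(a \right)} = -2 - 4 = -6$)
$U{\left(B \right)} = - 6 B$ ($U{\left(B \right)} = B \left(-6\right) + 0^{2} = - 6 B + 0 = - 6 B$)
$- \frac{102763}{-273734} + \frac{v{\left(-355,-602 \right)}}{U{\left(-397 \right)}} = - \frac{102763}{-273734} - \frac{355}{\left(-6\right) \left(-397\right)} = \left(-102763\right) \left(- \frac{1}{273734}\right) - \frac{355}{2382} = \frac{102763}{273734} - \frac{355}{2382} = \frac{36901474}{163008597}$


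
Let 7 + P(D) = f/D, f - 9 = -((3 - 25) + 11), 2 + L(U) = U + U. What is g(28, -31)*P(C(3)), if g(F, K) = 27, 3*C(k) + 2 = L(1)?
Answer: -999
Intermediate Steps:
L(U) = -2 + 2*U (L(U) = -2 + (U + U) = -2 + 2*U)
C(k) = -2/3 (C(k) = -2/3 + (-2 + 2*1)/3 = -2/3 + (-2 + 2)/3 = -2/3 + (1/3)*0 = -2/3 + 0 = -2/3)
f = 20 (f = 9 - ((3 - 25) + 11) = 9 - (-22 + 11) = 9 - 1*(-11) = 9 + 11 = 20)
P(D) = -7 + 20/D
g(28, -31)*P(C(3)) = 27*(-7 + 20/(-2/3)) = 27*(-7 + 20*(-3/2)) = 27*(-7 - 30) = 27*(-37) = -999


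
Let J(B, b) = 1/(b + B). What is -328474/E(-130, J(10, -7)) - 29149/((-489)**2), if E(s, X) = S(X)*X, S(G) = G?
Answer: -706905311335/239121 ≈ -2.9563e+6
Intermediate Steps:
J(B, b) = 1/(B + b)
E(s, X) = X**2 (E(s, X) = X*X = X**2)
-328474/E(-130, J(10, -7)) - 29149/((-489)**2) = -328474*(10 - 7)**2 - 29149/((-489)**2) = -328474/((1/3)**2) - 29149/239121 = -328474/((1/3)**2) - 29149*1/239121 = -328474/1/9 - 29149/239121 = -328474*9 - 29149/239121 = -2956266 - 29149/239121 = -706905311335/239121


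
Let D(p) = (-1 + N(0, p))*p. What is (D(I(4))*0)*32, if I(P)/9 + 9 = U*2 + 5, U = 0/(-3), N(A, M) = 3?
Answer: 0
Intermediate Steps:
U = 0 (U = 0*(-⅓) = 0)
I(P) = -36 (I(P) = -81 + 9*(0*2 + 5) = -81 + 9*(0 + 5) = -81 + 9*5 = -81 + 45 = -36)
D(p) = 2*p (D(p) = (-1 + 3)*p = 2*p)
(D(I(4))*0)*32 = ((2*(-36))*0)*32 = -72*0*32 = 0*32 = 0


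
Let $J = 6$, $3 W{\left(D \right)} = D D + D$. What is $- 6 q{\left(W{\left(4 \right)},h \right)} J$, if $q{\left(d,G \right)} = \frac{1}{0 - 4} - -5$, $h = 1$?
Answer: $-171$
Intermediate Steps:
$W{\left(D \right)} = \frac{D}{3} + \frac{D^{2}}{3}$ ($W{\left(D \right)} = \frac{D D + D}{3} = \frac{D^{2} + D}{3} = \frac{D + D^{2}}{3} = \frac{D}{3} + \frac{D^{2}}{3}$)
$q{\left(d,G \right)} = \frac{19}{4}$ ($q{\left(d,G \right)} = \frac{1}{-4} + 5 = - \frac{1}{4} + 5 = \frac{19}{4}$)
$- 6 q{\left(W{\left(4 \right)},h \right)} J = \left(-6\right) \frac{19}{4} \cdot 6 = \left(- \frac{57}{2}\right) 6 = -171$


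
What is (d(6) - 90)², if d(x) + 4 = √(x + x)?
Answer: 8848 - 376*√3 ≈ 8196.8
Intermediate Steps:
d(x) = -4 + √2*√x (d(x) = -4 + √(x + x) = -4 + √(2*x) = -4 + √2*√x)
(d(6) - 90)² = ((-4 + √2*√6) - 90)² = ((-4 + 2*√3) - 90)² = (-94 + 2*√3)²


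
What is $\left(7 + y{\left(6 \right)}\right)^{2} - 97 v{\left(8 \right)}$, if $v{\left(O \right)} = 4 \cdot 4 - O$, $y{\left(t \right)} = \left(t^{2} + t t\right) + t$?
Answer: $6449$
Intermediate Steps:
$y{\left(t \right)} = t + 2 t^{2}$ ($y{\left(t \right)} = \left(t^{2} + t^{2}\right) + t = 2 t^{2} + t = t + 2 t^{2}$)
$v{\left(O \right)} = 16 - O$
$\left(7 + y{\left(6 \right)}\right)^{2} - 97 v{\left(8 \right)} = \left(7 + 6 \left(1 + 2 \cdot 6\right)\right)^{2} - 97 \left(16 - 8\right) = \left(7 + 6 \left(1 + 12\right)\right)^{2} - 97 \left(16 - 8\right) = \left(7 + 6 \cdot 13\right)^{2} - 776 = \left(7 + 78\right)^{2} - 776 = 85^{2} - 776 = 7225 - 776 = 6449$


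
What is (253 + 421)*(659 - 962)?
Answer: -204222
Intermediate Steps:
(253 + 421)*(659 - 962) = 674*(-303) = -204222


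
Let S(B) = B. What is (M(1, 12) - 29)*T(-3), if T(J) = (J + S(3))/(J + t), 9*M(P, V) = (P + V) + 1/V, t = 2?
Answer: 0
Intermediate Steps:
M(P, V) = P/9 + V/9 + 1/(9*V) (M(P, V) = ((P + V) + 1/V)/9 = (P + V + 1/V)/9 = P/9 + V/9 + 1/(9*V))
T(J) = (3 + J)/(2 + J) (T(J) = (J + 3)/(J + 2) = (3 + J)/(2 + J))
(M(1, 12) - 29)*T(-3) = ((⅑)*(1 + 12*(1 + 12))/12 - 29)*((3 - 3)/(2 - 3)) = ((⅑)*(1/12)*(1 + 12*13) - 29)*(0/(-1)) = ((⅑)*(1/12)*(1 + 156) - 29)*(-1*0) = ((⅑)*(1/12)*157 - 29)*0 = (157/108 - 29)*0 = -2975/108*0 = 0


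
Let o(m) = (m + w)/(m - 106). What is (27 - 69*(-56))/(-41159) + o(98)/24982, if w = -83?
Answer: -778257081/8225873104 ≈ -0.094611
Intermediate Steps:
o(m) = (-83 + m)/(-106 + m) (o(m) = (m - 83)/(m - 106) = (-83 + m)/(-106 + m))
(27 - 69*(-56))/(-41159) + o(98)/24982 = (27 - 69*(-56))/(-41159) + ((-83 + 98)/(-106 + 98))/24982 = (27 + 3864)*(-1/41159) + (15/(-8))*(1/24982) = 3891*(-1/41159) - 1/8*15*(1/24982) = -3891/41159 - 15/8*1/24982 = -3891/41159 - 15/199856 = -778257081/8225873104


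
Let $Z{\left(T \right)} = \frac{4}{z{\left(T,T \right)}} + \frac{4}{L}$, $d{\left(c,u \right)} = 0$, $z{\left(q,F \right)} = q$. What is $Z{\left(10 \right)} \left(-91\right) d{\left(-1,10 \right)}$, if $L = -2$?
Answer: $0$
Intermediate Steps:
$Z{\left(T \right)} = -2 + \frac{4}{T}$ ($Z{\left(T \right)} = \frac{4}{T} + \frac{4}{-2} = \frac{4}{T} + 4 \left(- \frac{1}{2}\right) = \frac{4}{T} - 2 = -2 + \frac{4}{T}$)
$Z{\left(10 \right)} \left(-91\right) d{\left(-1,10 \right)} = \left(-2 + \frac{4}{10}\right) \left(-91\right) 0 = \left(-2 + 4 \cdot \frac{1}{10}\right) \left(-91\right) 0 = \left(-2 + \frac{2}{5}\right) \left(-91\right) 0 = \left(- \frac{8}{5}\right) \left(-91\right) 0 = \frac{728}{5} \cdot 0 = 0$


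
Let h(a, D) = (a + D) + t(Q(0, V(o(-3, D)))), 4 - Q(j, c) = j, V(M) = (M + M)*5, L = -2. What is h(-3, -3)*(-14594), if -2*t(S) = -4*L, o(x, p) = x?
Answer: 145940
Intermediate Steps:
V(M) = 10*M (V(M) = (2*M)*5 = 10*M)
Q(j, c) = 4 - j
t(S) = -4 (t(S) = -(-2)*(-2) = -½*8 = -4)
h(a, D) = -4 + D + a (h(a, D) = (a + D) - 4 = (D + a) - 4 = -4 + D + a)
h(-3, -3)*(-14594) = (-4 - 3 - 3)*(-14594) = -10*(-14594) = 145940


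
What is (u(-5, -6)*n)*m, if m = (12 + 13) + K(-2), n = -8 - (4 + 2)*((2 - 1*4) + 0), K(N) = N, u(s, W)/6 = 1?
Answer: 552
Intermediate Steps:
u(s, W) = 6 (u(s, W) = 6*1 = 6)
n = 4 (n = -8 - 6*((2 - 4) + 0) = -8 - 6*(-2 + 0) = -8 - 6*(-2) = -8 - 1*(-12) = -8 + 12 = 4)
m = 23 (m = (12 + 13) - 2 = 25 - 2 = 23)
(u(-5, -6)*n)*m = (6*4)*23 = 24*23 = 552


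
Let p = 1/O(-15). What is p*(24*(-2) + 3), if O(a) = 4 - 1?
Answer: -15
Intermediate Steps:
O(a) = 3
p = ⅓ (p = 1/3 = ⅓ ≈ 0.33333)
p*(24*(-2) + 3) = (24*(-2) + 3)/3 = (-48 + 3)/3 = (⅓)*(-45) = -15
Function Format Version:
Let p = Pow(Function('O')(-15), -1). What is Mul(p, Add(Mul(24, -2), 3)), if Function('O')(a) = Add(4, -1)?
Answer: -15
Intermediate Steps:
Function('O')(a) = 3
p = Rational(1, 3) (p = Pow(3, -1) = Rational(1, 3) ≈ 0.33333)
Mul(p, Add(Mul(24, -2), 3)) = Mul(Rational(1, 3), Add(Mul(24, -2), 3)) = Mul(Rational(1, 3), Add(-48, 3)) = Mul(Rational(1, 3), -45) = -15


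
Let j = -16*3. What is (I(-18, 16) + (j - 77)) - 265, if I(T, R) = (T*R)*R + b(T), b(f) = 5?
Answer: -4993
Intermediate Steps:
j = -48
I(T, R) = 5 + T*R**2 (I(T, R) = (T*R)*R + 5 = (R*T)*R + 5 = T*R**2 + 5 = 5 + T*R**2)
(I(-18, 16) + (j - 77)) - 265 = ((5 - 18*16**2) + (-48 - 77)) - 265 = ((5 - 18*256) - 125) - 265 = ((5 - 4608) - 125) - 265 = (-4603 - 125) - 265 = -4728 - 265 = -4993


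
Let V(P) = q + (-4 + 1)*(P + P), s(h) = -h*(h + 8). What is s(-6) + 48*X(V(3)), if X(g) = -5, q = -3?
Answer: -228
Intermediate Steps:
s(h) = -h*(8 + h)
V(P) = -3 - 6*P (V(P) = -3 + (-4 + 1)*(P + P) = -3 - 6*P)
s(-6) + 48*X(V(3)) = -1*(-6)*(8 - 6) + 48*(-5) = -1*(-6)*2 - 240 = 12 - 240 = -228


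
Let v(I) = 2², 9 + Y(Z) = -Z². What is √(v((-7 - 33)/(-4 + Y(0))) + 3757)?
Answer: √3761 ≈ 61.327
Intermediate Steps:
Y(Z) = -9 - Z²
v(I) = 4
√(v((-7 - 33)/(-4 + Y(0))) + 3757) = √(4 + 3757) = √3761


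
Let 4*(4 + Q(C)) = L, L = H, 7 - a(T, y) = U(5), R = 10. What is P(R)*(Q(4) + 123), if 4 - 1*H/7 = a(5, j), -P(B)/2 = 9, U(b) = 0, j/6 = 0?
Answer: -4095/2 ≈ -2047.5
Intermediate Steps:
j = 0 (j = 6*0 = 0)
a(T, y) = 7 (a(T, y) = 7 - 1*0 = 7 + 0 = 7)
P(B) = -18 (P(B) = -2*9 = -18)
H = -21 (H = 28 - 7*7 = 28 - 49 = -21)
L = -21
Q(C) = -37/4 (Q(C) = -4 + (1/4)*(-21) = -4 - 21/4 = -37/4)
P(R)*(Q(4) + 123) = -18*(-37/4 + 123) = -18*455/4 = -4095/2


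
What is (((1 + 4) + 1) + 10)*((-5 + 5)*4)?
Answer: 0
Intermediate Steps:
(((1 + 4) + 1) + 10)*((-5 + 5)*4) = ((5 + 1) + 10)*(0*4) = (6 + 10)*0 = 16*0 = 0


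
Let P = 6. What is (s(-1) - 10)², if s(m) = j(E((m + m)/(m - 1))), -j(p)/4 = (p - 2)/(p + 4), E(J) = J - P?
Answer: 1444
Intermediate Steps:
E(J) = -6 + J (E(J) = J - 1*6 = J - 6 = -6 + J)
j(p) = -4*(-2 + p)/(4 + p) (j(p) = -4*(p - 2)/(p + 4) = -4*(-2 + p)/(4 + p))
s(m) = 4*(8 - 2*m/(-1 + m))/(-2 + 2*m/(-1 + m)) (s(m) = 4*(2 - (-6 + (m + m)/(m - 1)))/(4 + (-6 + (m + m)/(m - 1))) = 4*(2 - (-6 + (2*m)/(-1 + m)))/(4 + (-6 + (2*m)/(-1 + m))) = 4*(2 - (-6 + 2*m/(-1 + m)))/(4 + (-6 + 2*m/(-1 + m))) = 4*(2 + (6 - 2*m/(-1 + m)))/(-2 + 2*m/(-1 + m)) = 4*(8 - 2*m/(-1 + m))/(-2 + 2*m/(-1 + m)))
(s(-1) - 10)² = ((-16 + 12*(-1)) - 10)² = ((-16 - 12) - 10)² = (-28 - 10)² = (-38)² = 1444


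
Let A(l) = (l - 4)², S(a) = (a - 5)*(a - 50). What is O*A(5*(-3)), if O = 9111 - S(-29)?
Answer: 2319425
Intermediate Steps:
S(a) = (-50 + a)*(-5 + a) (S(a) = (-5 + a)*(-50 + a) = (-50 + a)*(-5 + a))
A(l) = (-4 + l)²
O = 6425 (O = 9111 - (250 + (-29)² - 55*(-29)) = 9111 - (250 + 841 + 1595) = 9111 - 1*2686 = 9111 - 2686 = 6425)
O*A(5*(-3)) = 6425*(-4 + 5*(-3))² = 6425*(-4 - 15)² = 6425*(-19)² = 6425*361 = 2319425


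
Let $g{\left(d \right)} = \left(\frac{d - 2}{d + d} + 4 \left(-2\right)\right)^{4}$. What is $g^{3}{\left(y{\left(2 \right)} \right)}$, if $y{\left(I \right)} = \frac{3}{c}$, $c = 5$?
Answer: $\frac{766217865410400390625}{2176782336} \approx 3.52 \cdot 10^{11}$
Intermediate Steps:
$y{\left(I \right)} = \frac{3}{5}$
$g{\left(d \right)} = \left(-8 + \frac{-2 + d}{2 d}\right)^{4}$ ($g{\left(d \right)} = \left(\frac{-2 + d}{2 d} - 8\right)^{4} = \left(-8 + \frac{-2 + d}{2 d}\right)^{4}$)
$g^{3}{\left(y{\left(2 \right)} \right)} = \left(\frac{\left(2 + 15 \cdot \frac{3}{5}\right)^{4}}{16 \cdot \frac{81}{625}}\right)^{3} = \left(\frac{1}{16} \cdot \frac{625}{81} \left(2 + 9\right)^{4}\right)^{3} = \left(\frac{1}{16} \cdot \frac{625}{81} \cdot 11^{4}\right)^{3} = \left(\frac{1}{16} \cdot \frac{625}{81} \cdot 14641\right)^{3} = \left(\frac{9150625}{1296}\right)^{3} = \frac{766217865410400390625}{2176782336}$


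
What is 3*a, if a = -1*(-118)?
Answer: 354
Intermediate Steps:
a = 118
3*a = 3*118 = 354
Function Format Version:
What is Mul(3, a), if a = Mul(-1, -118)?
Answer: 354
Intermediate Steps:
a = 118
Mul(3, a) = Mul(3, 118) = 354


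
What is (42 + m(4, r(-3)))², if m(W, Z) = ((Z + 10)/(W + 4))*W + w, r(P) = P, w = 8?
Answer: 11449/4 ≈ 2862.3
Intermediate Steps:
m(W, Z) = 8 + W*(10 + Z)/(4 + W) (m(W, Z) = ((Z + 10)/(W + 4))*W + 8 = ((10 + Z)/(4 + W))*W + 8 = W*(10 + Z)/(4 + W) + 8 = 8 + W*(10 + Z)/(4 + W))
(42 + m(4, r(-3)))² = (42 + (32 + 18*4 + 4*(-3))/(4 + 4))² = (42 + (32 + 72 - 12)/8)² = (42 + (⅛)*92)² = (42 + 23/2)² = (107/2)² = 11449/4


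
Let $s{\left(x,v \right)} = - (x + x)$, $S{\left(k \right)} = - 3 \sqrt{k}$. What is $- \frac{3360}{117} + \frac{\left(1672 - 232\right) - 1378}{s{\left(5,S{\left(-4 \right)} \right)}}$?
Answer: $- \frac{6809}{195} \approx -34.918$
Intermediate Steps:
$s{\left(x,v \right)} = - 2 x$
$- \frac{3360}{117} + \frac{\left(1672 - 232\right) - 1378}{s{\left(5,S{\left(-4 \right)} \right)}} = - \frac{3360}{117} + \frac{\left(1672 - 232\right) - 1378}{\left(-2\right) 5} = \left(-3360\right) \frac{1}{117} + \frac{1440 - 1378}{-10} = - \frac{1120}{39} + 62 \left(- \frac{1}{10}\right) = - \frac{1120}{39} - \frac{31}{5} = - \frac{6809}{195}$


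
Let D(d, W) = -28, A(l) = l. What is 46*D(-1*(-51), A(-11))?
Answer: -1288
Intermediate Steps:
46*D(-1*(-51), A(-11)) = 46*(-28) = -1288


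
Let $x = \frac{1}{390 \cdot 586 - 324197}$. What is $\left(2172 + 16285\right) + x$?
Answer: $\frac{1765541248}{95657} \approx 18457.0$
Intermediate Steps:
$x = - \frac{1}{95657}$ ($x = \frac{1}{228540 - 324197} = \frac{1}{-95657} = - \frac{1}{95657} \approx -1.0454 \cdot 10^{-5}$)
$\left(2172 + 16285\right) + x = \left(2172 + 16285\right) - \frac{1}{95657} = 18457 - \frac{1}{95657} = \frac{1765541248}{95657}$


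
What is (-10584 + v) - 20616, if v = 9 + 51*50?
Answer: -28641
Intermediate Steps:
v = 2559 (v = 9 + 2550 = 2559)
(-10584 + v) - 20616 = (-10584 + 2559) - 20616 = -8025 - 20616 = -28641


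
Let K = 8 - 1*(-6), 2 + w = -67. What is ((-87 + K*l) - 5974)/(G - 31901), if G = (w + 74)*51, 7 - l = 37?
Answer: 6481/31646 ≈ 0.20480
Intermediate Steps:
w = -69 (w = -2 - 67 = -69)
l = -30 (l = 7 - 1*37 = 7 - 37 = -30)
G = 255 (G = (-69 + 74)*51 = 5*51 = 255)
K = 14 (K = 8 + 6 = 14)
((-87 + K*l) - 5974)/(G - 31901) = ((-87 + 14*(-30)) - 5974)/(255 - 31901) = ((-87 - 420) - 5974)/(-31646) = (-507 - 5974)*(-1/31646) = -6481*(-1/31646) = 6481/31646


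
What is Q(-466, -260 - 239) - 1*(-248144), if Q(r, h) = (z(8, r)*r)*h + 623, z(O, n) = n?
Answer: -108112077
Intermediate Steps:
Q(r, h) = 623 + h*r**2 (Q(r, h) = (r*r)*h + 623 = r**2*h + 623 = h*r**2 + 623 = 623 + h*r**2)
Q(-466, -260 - 239) - 1*(-248144) = (623 + (-260 - 239)*(-466)**2) - 1*(-248144) = (623 - 499*217156) + 248144 = (623 - 108360844) + 248144 = -108360221 + 248144 = -108112077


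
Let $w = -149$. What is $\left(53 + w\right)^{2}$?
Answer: $9216$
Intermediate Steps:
$\left(53 + w\right)^{2} = \left(53 - 149\right)^{2} = \left(-96\right)^{2} = 9216$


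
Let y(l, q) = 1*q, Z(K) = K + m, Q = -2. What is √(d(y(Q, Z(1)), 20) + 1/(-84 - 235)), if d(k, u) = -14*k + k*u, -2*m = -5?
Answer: √2136662/319 ≈ 4.5822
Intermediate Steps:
m = 5/2 (m = -½*(-5) = 5/2 ≈ 2.5000)
Z(K) = 5/2 + K (Z(K) = K + 5/2 = 5/2 + K)
y(l, q) = q
√(d(y(Q, Z(1)), 20) + 1/(-84 - 235)) = √((5/2 + 1)*(-14 + 20) + 1/(-84 - 235)) = √((7/2)*6 + 1/(-319)) = √(21 - 1/319) = √(6698/319) = √2136662/319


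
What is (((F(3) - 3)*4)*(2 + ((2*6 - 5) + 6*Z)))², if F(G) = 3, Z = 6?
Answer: 0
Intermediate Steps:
(((F(3) - 3)*4)*(2 + ((2*6 - 5) + 6*Z)))² = (((3 - 3)*4)*(2 + ((2*6 - 5) + 6*6)))² = ((0*4)*(2 + ((12 - 5) + 36)))² = (0*(2 + (7 + 36)))² = (0*(2 + 43))² = (0*45)² = 0² = 0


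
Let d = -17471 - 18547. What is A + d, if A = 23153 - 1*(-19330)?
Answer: 6465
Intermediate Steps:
d = -36018
A = 42483 (A = 23153 + 19330 = 42483)
A + d = 42483 - 36018 = 6465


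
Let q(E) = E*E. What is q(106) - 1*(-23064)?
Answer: 34300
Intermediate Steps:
q(E) = E²
q(106) - 1*(-23064) = 106² - 1*(-23064) = 11236 + 23064 = 34300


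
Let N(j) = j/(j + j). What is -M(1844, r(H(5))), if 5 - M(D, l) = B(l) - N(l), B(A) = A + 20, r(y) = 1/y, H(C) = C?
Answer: 147/10 ≈ 14.700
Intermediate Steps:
B(A) = 20 + A
N(j) = ½ (N(j) = j/((2*j)) = (1/(2*j))*j = ½)
M(D, l) = -29/2 - l (M(D, l) = 5 - ((20 + l) - 1*½) = 5 - ((20 + l) - ½) = 5 - (39/2 + l) = 5 + (-39/2 - l) = -29/2 - l)
-M(1844, r(H(5))) = -(-29/2 - 1/5) = -(-29/2 - 1*⅕) = -(-29/2 - ⅕) = -1*(-147/10) = 147/10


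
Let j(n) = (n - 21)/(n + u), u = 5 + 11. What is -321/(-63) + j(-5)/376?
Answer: 221003/43428 ≈ 5.0890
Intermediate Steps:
u = 16
j(n) = (-21 + n)/(16 + n) (j(n) = (n - 21)/(n + 16) = (-21 + n)/(16 + n))
-321/(-63) + j(-5)/376 = -321/(-63) + ((-21 - 5)/(16 - 5))/376 = -321*(-1/63) + (-26/11)*(1/376) = 107/21 + ((1/11)*(-26))*(1/376) = 107/21 - 26/11*1/376 = 107/21 - 13/2068 = 221003/43428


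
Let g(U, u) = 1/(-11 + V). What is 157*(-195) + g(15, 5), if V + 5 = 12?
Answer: -122461/4 ≈ -30615.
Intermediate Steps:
V = 7 (V = -5 + 12 = 7)
g(U, u) = -¼ (g(U, u) = 1/(-11 + 7) = 1/(-4) = -¼)
157*(-195) + g(15, 5) = 157*(-195) - ¼ = -30615 - ¼ = -122461/4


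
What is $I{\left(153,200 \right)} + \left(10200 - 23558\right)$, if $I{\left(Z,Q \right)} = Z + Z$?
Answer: $-13052$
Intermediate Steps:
$I{\left(Z,Q \right)} = 2 Z$
$I{\left(153,200 \right)} + \left(10200 - 23558\right) = 2 \cdot 153 + \left(10200 - 23558\right) = 306 - 13358 = -13052$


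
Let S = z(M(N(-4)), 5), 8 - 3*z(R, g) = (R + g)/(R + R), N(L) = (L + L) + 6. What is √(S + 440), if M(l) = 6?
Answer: 35*√13/6 ≈ 21.032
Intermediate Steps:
N(L) = 6 + 2*L (N(L) = 2*L + 6 = 6 + 2*L)
z(R, g) = 8/3 - (R + g)/(6*R) (z(R, g) = 8/3 - (R + g)/(3*(R + R)) = 8/3 - (R + g)/(3*(2*R)) = 8/3 - (R + g)*1/(2*R)/3 = 8/3 - (R + g)/(6*R))
S = 85/36 (S = (⅙)*(-1*5 + 15*6)/6 = (⅙)*(⅙)*(-5 + 90) = (⅙)*(⅙)*85 = 85/36 ≈ 2.3611)
√(S + 440) = √(85/36 + 440) = √(15925/36) = 35*√13/6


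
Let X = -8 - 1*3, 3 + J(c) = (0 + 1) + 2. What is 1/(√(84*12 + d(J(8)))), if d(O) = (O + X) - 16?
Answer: √109/327 ≈ 0.031928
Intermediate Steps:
J(c) = 0 (J(c) = -3 + ((0 + 1) + 2) = -3 + (1 + 2) = -3 + 3 = 0)
X = -11 (X = -8 - 3 = -11)
d(O) = -27 + O (d(O) = (O - 11) - 16 = (-11 + O) - 16 = -27 + O)
1/(√(84*12 + d(J(8)))) = 1/(√(84*12 + (-27 + 0))) = 1/(√(1008 - 27)) = 1/(√981) = 1/(3*√109) = √109/327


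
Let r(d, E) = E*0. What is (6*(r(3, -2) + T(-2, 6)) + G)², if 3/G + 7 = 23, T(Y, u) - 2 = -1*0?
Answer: 38025/256 ≈ 148.54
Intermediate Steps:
T(Y, u) = 2 (T(Y, u) = 2 - 1*0 = 2 + 0 = 2)
r(d, E) = 0
G = 3/16 (G = 3/(-7 + 23) = 3/16 ≈ 0.18750)
(6*(r(3, -2) + T(-2, 6)) + G)² = (6*(0 + 2) + 3/16)² = (6*2 + 3/16)² = (12 + 3/16)² = (195/16)² = 38025/256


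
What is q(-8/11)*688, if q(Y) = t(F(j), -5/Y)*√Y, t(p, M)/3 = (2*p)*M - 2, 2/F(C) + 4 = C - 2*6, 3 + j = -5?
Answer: -12986*I*√22/11 ≈ -5537.3*I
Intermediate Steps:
j = -8 (j = -3 - 5 = -8)
F(C) = 2/(-16 + C) (F(C) = 2/(-4 + (C - 2*6)) = 2/(-4 + (C - 12)) = 2/(-4 + (-12 + C)) = 2/(-16 + C))
t(p, M) = -6 + 6*M*p (t(p, M) = 3*((2*p)*M - 2) = 3*(2*M*p - 2) = 3*(-2 + 2*M*p) = -6 + 6*M*p)
q(Y) = √Y*(-6 + 5/(2*Y)) (q(Y) = (-6 + 6*(-5/Y)*(2/(-16 - 8)))*√Y = (-6 + 6*(-5/Y)*(2/(-24)))*√Y = (-6 + 6*(-5/Y)*(2*(-1/24)))*√Y = (-6 + 6*(-5/Y)*(-1/12))*√Y = (-6 + 5/(2*Y))*√Y = √Y*(-6 + 5/(2*Y)))
q(-8/11)*688 = ((5 - (-96)/11)/(2*√(-8/11)))*688 = ((5 - (-96)/11)/(2*√(-8*1/11)))*688 = ((5 - 12*(-8/11))/(2*√(-8/11)))*688 = ((-I*√22/4)*(5 + 96/11)/2)*688 = ((½)*(-I*√22/4)*(151/11))*688 = -151*I*√22/88*688 = -12986*I*√22/11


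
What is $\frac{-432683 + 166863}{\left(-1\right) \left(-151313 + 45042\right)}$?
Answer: $- \frac{265820}{106271} \approx -2.5013$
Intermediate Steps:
$\frac{-432683 + 166863}{\left(-1\right) \left(-151313 + 45042\right)} = - \frac{265820}{\left(-1\right) \left(-106271\right)} = - \frac{265820}{106271}$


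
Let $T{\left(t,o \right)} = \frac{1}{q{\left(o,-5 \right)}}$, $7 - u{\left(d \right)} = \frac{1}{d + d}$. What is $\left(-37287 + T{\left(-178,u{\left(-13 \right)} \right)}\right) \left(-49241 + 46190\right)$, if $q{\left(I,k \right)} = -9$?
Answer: $113762976$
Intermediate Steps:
$u{\left(d \right)} = 7 - \frac{1}{2 d}$ ($u{\left(d \right)} = 7 - \frac{1}{d + d} = 7 - \frac{1}{2 d}$)
$T{\left(t,o \right)} = - \frac{1}{9}$ ($T{\left(t,o \right)} = \frac{1}{-9} = - \frac{1}{9}$)
$\left(-37287 + T{\left(-178,u{\left(-13 \right)} \right)}\right) \left(-49241 + 46190\right) = \left(-37287 - \frac{1}{9}\right) \left(-49241 + 46190\right) = \left(- \frac{335584}{9}\right) \left(-3051\right) = 113762976$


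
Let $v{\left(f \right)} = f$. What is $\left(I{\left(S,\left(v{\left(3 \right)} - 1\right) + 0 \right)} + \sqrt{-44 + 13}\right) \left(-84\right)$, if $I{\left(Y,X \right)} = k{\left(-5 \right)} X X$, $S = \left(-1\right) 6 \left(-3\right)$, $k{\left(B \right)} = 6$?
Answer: $-2016 - 84 i \sqrt{31} \approx -2016.0 - 467.69 i$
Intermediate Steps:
$S = 18$ ($S = \left(-6\right) \left(-3\right) = 18$)
$I{\left(Y,X \right)} = 6 X^{2}$ ($I{\left(Y,X \right)} = 6 X X = 6 X^{2}$)
$\left(I{\left(S,\left(v{\left(3 \right)} - 1\right) + 0 \right)} + \sqrt{-44 + 13}\right) \left(-84\right) = \left(6 \left(\left(3 - 1\right) + 0\right)^{2} + \sqrt{-44 + 13}\right) \left(-84\right) = \left(6 \left(2 + 0\right)^{2} + \sqrt{-31}\right) \left(-84\right) = \left(6 \cdot 2^{2} + i \sqrt{31}\right) \left(-84\right) = \left(6 \cdot 4 + i \sqrt{31}\right) \left(-84\right) = \left(24 + i \sqrt{31}\right) \left(-84\right) = -2016 - 84 i \sqrt{31}$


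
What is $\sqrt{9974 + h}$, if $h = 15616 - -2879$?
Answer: $7 \sqrt{581} \approx 168.73$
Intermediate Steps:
$h = 18495$ ($h = 15616 + 2879 = 18495$)
$\sqrt{9974 + h} = \sqrt{9974 + 18495} = \sqrt{28469} = 7 \sqrt{581}$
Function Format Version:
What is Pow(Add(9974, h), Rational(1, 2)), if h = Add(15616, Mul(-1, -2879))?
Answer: Mul(7, Pow(581, Rational(1, 2))) ≈ 168.73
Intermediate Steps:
h = 18495 (h = Add(15616, 2879) = 18495)
Pow(Add(9974, h), Rational(1, 2)) = Pow(Add(9974, 18495), Rational(1, 2)) = Pow(28469, Rational(1, 2)) = Mul(7, Pow(581, Rational(1, 2)))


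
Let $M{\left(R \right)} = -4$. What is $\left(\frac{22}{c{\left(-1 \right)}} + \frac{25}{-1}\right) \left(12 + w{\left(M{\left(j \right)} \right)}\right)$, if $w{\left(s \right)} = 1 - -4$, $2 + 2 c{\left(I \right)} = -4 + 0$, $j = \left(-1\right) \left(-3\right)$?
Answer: $- \frac{1649}{3} \approx -549.67$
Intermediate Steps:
$j = 3$
$c{\left(I \right)} = -3$ ($c{\left(I \right)} = -1 + \frac{-4 + 0}{2} = -1 + \frac{1}{2} \left(-4\right) = -1 - 2 = -3$)
$w{\left(s \right)} = 5$ ($w{\left(s \right)} = 1 + 4 = 5$)
$\left(\frac{22}{c{\left(-1 \right)}} + \frac{25}{-1}\right) \left(12 + w{\left(M{\left(j \right)} \right)}\right) = \left(\frac{22}{-3} + \frac{25}{-1}\right) \left(12 + 5\right) = \left(22 \left(- \frac{1}{3}\right) + 25 \left(-1\right)\right) 17 = \left(- \frac{22}{3} - 25\right) 17 = \left(- \frac{97}{3}\right) 17 = - \frac{1649}{3}$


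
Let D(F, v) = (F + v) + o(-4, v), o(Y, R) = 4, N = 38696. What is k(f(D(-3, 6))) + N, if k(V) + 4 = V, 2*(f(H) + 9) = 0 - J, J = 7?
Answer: 77359/2 ≈ 38680.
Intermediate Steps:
D(F, v) = 4 + F + v (D(F, v) = (F + v) + 4 = 4 + F + v)
f(H) = -25/2 (f(H) = -9 + (0 - 1*7)/2 = -9 + (0 - 7)/2 = -9 + (½)*(-7) = -9 - 7/2 = -25/2)
k(V) = -4 + V
k(f(D(-3, 6))) + N = (-4 - 25/2) + 38696 = -33/2 + 38696 = 77359/2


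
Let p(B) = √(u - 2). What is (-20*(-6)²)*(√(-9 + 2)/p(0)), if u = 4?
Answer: -360*I*√14 ≈ -1347.0*I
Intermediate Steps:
p(B) = √2 (p(B) = √(4 - 2) = √2)
(-20*(-6)²)*(√(-9 + 2)/p(0)) = (-20*(-6)²)*(√(-9 + 2)/(√2)) = (-20*36)*(√(-7)*(√2/2)) = -720*I*√7*√2/2 = -360*I*√14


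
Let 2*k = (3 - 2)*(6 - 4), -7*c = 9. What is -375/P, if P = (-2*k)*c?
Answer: -875/6 ≈ -145.83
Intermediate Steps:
c = -9/7 (c = -1/7*9 = -9/7 ≈ -1.2857)
k = 1 (k = ((3 - 2)*(6 - 4))/2 = (1*2)/2 = (1/2)*2 = 1)
P = 18/7 (P = -2*1*(-9/7) = -2*(-9/7) = 18/7 ≈ 2.5714)
-375/P = -375/18/7 = -375*7/18 = -875/6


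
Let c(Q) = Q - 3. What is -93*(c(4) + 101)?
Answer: -9486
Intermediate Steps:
c(Q) = -3 + Q
-93*(c(4) + 101) = -93*((-3 + 4) + 101) = -93*(1 + 101) = -93*102 = -9486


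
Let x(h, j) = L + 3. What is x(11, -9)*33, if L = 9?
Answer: 396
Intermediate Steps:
x(h, j) = 12 (x(h, j) = 9 + 3 = 12)
x(11, -9)*33 = 12*33 = 396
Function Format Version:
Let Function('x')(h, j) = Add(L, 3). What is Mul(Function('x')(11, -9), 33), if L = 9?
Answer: 396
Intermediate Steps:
Function('x')(h, j) = 12 (Function('x')(h, j) = Add(9, 3) = 12)
Mul(Function('x')(11, -9), 33) = Mul(12, 33) = 396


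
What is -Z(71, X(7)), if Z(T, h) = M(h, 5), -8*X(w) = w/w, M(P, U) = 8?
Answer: -8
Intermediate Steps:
X(w) = -1/8 (X(w) = -w/(8*w) = -1/8*1 = -1/8)
Z(T, h) = 8
-Z(71, X(7)) = -1*8 = -8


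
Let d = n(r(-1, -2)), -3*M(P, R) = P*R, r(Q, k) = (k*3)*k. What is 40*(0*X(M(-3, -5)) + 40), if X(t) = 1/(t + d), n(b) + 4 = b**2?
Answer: 1600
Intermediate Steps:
r(Q, k) = 3*k**2 (r(Q, k) = (3*k)*k = 3*k**2)
n(b) = -4 + b**2
M(P, R) = -P*R/3
d = 140 (d = -4 + (3*(-2)**2)**2 = -4 + (3*4)**2 = -4 + 12**2 = -4 + 144 = 140)
X(t) = 1/(140 + t) (X(t) = 1/(t + 140) = 1/(140 + t))
40*(0*X(M(-3, -5)) + 40) = 40*(0/(140 - 1/3*(-3)*(-5)) + 40) = 40*(0/(140 - 5) + 40) = 40*(0/135 + 40) = 40*(0*(1/135) + 40) = 40*(0 + 40) = 40*40 = 1600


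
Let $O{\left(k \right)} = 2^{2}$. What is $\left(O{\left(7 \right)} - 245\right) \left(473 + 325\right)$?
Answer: $-192318$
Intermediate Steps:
$O{\left(k \right)} = 4$
$\left(O{\left(7 \right)} - 245\right) \left(473 + 325\right) = \left(4 - 245\right) \left(473 + 325\right) = \left(-241\right) 798 = -192318$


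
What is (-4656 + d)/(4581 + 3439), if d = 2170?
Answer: -1243/4010 ≈ -0.30998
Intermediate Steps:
(-4656 + d)/(4581 + 3439) = (-4656 + 2170)/(4581 + 3439) = -2486/8020 = -2486*1/8020 = -1243/4010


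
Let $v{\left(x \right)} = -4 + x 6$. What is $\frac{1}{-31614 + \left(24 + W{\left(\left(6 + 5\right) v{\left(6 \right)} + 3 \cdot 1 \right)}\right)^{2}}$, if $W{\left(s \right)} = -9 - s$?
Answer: $\frac{1}{83986} \approx 1.1907 \cdot 10^{-5}$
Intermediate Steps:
$v{\left(x \right)} = -4 + 6 x$
$\frac{1}{-31614 + \left(24 + W{\left(\left(6 + 5\right) v{\left(6 \right)} + 3 \cdot 1 \right)}\right)^{2}} = \frac{1}{-31614 + \left(24 - \left(9 + 3 + \left(6 + 5\right) \left(-4 + 6 \cdot 6\right)\right)\right)^{2}} = \frac{1}{-31614 + \left(24 - \left(12 + 11 \left(-4 + 36\right)\right)\right)^{2}} = \frac{1}{-31614 + \left(24 - \left(12 + 352\right)\right)^{2}} = \frac{1}{-31614 + \left(24 - 364\right)^{2}} = \frac{1}{-31614 + \left(-340\right)^{2}} = \frac{1}{-31614 + 115600} = \frac{1}{83986}$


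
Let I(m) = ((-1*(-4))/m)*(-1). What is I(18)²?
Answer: 4/81 ≈ 0.049383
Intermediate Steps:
I(m) = -4/m (I(m) = (4/m)*(-1) = -4/m)
I(18)² = (-4/18)² = (-4*1/18)² = (-2/9)² = 4/81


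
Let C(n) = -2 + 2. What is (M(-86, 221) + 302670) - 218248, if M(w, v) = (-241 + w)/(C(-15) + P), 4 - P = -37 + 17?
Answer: 675267/8 ≈ 84408.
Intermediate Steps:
P = 24 (P = 4 - (-37 + 17) = 4 - 1*(-20) = 4 + 20 = 24)
C(n) = 0
M(w, v) = -241/24 + w/24 (M(w, v) = (-241 + w)/(0 + 24) = (-241 + w)/24 = (-241 + w)*(1/24) = -241/24 + w/24)
(M(-86, 221) + 302670) - 218248 = ((-241/24 + (1/24)*(-86)) + 302670) - 218248 = ((-241/24 - 43/12) + 302670) - 218248 = (-109/8 + 302670) - 218248 = 2421251/8 - 218248 = 675267/8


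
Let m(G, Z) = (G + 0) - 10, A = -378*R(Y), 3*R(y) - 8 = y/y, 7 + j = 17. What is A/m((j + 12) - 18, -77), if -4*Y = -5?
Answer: 189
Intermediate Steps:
Y = 5/4 (Y = -¼*(-5) = 5/4 ≈ 1.2500)
j = 10 (j = -7 + 17 = 10)
R(y) = 3 (R(y) = 8/3 + (y/y)/3 = 8/3 + (⅓)*1 = 8/3 + ⅓ = 3)
A = -1134 (A = -378*3 = -1134)
m(G, Z) = -10 + G (m(G, Z) = G - 10 = -10 + G)
A/m((j + 12) - 18, -77) = -1134/(-10 + ((10 + 12) - 18)) = -1134/(-10 + (22 - 18)) = -1134/(-10 + 4) = -1134/(-6) = -1134*(-⅙) = 189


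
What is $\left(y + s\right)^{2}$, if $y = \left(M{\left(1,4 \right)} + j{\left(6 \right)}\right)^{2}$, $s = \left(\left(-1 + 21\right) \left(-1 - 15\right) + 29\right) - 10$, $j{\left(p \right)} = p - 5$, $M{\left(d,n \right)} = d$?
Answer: $88209$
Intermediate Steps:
$j{\left(p \right)} = -5 + p$
$s = -301$ ($s = \left(20 \left(-16\right) + 29\right) - 10 = \left(-320 + 29\right) - 10 = -291 - 10 = -301$)
$y = 4$ ($y = \left(1 + \left(-5 + 6\right)\right)^{2} = \left(1 + 1\right)^{2} = 2^{2} = 4$)
$\left(y + s\right)^{2} = \left(4 - 301\right)^{2} = \left(-297\right)^{2} = 88209$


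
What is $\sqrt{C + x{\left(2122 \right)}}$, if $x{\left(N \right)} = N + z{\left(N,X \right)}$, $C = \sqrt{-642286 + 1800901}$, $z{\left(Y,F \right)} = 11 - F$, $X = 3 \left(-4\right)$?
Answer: $\sqrt{2145 + 3 \sqrt{128735}} \approx 56.757$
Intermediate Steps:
$X = -12$
$C = 3 \sqrt{128735}$ ($C = \sqrt{1158615} = 3 \sqrt{128735} \approx 1076.4$)
$x{\left(N \right)} = 23 + N$ ($x{\left(N \right)} = N + \left(11 - -12\right) = N + \left(11 + 12\right) = N + 23 = 23 + N$)
$\sqrt{C + x{\left(2122 \right)}} = \sqrt{3 \sqrt{128735} + \left(23 + 2122\right)} = \sqrt{3 \sqrt{128735} + 2145} = \sqrt{2145 + 3 \sqrt{128735}}$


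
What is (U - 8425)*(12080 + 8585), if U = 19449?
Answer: 227810960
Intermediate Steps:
(U - 8425)*(12080 + 8585) = (19449 - 8425)*(12080 + 8585) = 11024*20665 = 227810960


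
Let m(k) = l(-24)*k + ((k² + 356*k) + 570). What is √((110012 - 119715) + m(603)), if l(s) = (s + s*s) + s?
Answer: 2*√221882 ≈ 942.09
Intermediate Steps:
l(s) = s² + 2*s (l(s) = (s + s²) + s = s² + 2*s)
m(k) = 570 + k² + 884*k (m(k) = (-24*(2 - 24))*k + ((k² + 356*k) + 570) = (-24*(-22))*k + (570 + k² + 356*k) = 528*k + (570 + k² + 356*k) = 570 + k² + 884*k)
√((110012 - 119715) + m(603)) = √((110012 - 119715) + (570 + 603² + 884*603)) = √(-9703 + (570 + 363609 + 533052)) = √(-9703 + 897231) = √887528 = 2*√221882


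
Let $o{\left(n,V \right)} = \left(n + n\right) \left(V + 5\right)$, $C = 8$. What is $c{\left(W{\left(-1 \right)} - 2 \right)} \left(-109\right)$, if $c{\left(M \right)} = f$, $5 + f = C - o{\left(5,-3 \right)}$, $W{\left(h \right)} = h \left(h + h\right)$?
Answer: $1853$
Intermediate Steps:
$o{\left(n,V \right)} = 2 n \left(5 + V\right)$
$W{\left(h \right)} = 2 h^{2}$ ($W{\left(h \right)} = h 2 h = 2 h^{2}$)
$f = -17$ ($f = -5 + \left(8 - 2 \cdot 5 \left(5 - 3\right)\right) = -5 + \left(8 - 2 \cdot 5 \cdot 2\right) = -5 + \left(8 - 20\right) = -5 - 12 = -17$)
$c{\left(M \right)} = -17$
$c{\left(W{\left(-1 \right)} - 2 \right)} \left(-109\right) = \left(-17\right) \left(-109\right) = 1853$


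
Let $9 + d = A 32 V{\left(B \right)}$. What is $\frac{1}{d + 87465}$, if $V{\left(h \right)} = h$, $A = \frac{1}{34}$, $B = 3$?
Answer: $\frac{17}{1486800} \approx 1.1434 \cdot 10^{-5}$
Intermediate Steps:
$A = \frac{1}{34} \approx 0.029412$
$d = - \frac{105}{17}$ ($d = -9 + \frac{1}{34} \cdot 32 \cdot 3 = -9 + \frac{16}{17} \cdot 3 = -9 + \frac{48}{17} = - \frac{105}{17} \approx -6.1765$)
$\frac{1}{d + 87465} = \frac{1}{- \frac{105}{17} + 87465} = \frac{1}{\frac{1486800}{17}} = \frac{17}{1486800}$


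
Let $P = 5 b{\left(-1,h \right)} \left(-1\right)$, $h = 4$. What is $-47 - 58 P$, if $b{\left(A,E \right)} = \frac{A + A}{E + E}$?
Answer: $- \frac{239}{2} \approx -119.5$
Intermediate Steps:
$b{\left(A,E \right)} = \frac{A}{E}$ ($b{\left(A,E \right)} = \frac{2 A}{2 E} = 2 A \frac{1}{2 E} = \frac{A}{E}$)
$P = \frac{5}{4}$ ($P = 5 \left(- \frac{1}{4}\right) \left(-1\right) = \left(- \frac{5}{4}\right) \left(-1\right) = \frac{5}{4} \approx 1.25$)
$-47 - 58 P = -47 - \frac{145}{2} = - \frac{239}{2}$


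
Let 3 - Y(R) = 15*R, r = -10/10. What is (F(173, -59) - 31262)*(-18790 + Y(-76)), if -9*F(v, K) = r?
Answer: 4965106979/9 ≈ 5.5168e+8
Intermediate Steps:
r = -1 (r = -10/10 = -1*1 = -1)
F(v, K) = ⅑ (F(v, K) = -⅑*(-1) = ⅑)
Y(R) = 3 - 15*R
(F(173, -59) - 31262)*(-18790 + Y(-76)) = (⅑ - 31262)*(-18790 + (3 - 15*(-76))) = -281357*(-18790 + (3 + 1140))/9 = -281357*(-18790 + 1143)/9 = -281357/9*(-17647) = 4965106979/9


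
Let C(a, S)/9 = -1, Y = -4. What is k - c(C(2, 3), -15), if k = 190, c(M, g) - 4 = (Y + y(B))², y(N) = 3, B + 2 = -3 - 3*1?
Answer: 185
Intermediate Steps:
C(a, S) = -9 (C(a, S) = 9*(-1) = -9)
B = -8 (B = -2 + (-3 - 3*1) = -2 + (-3 - 3) = -2 - 6 = -8)
c(M, g) = 5 (c(M, g) = 4 + (-4 + 3)² = 4 + (-1)² = 4 + 1 = 5)
k - c(C(2, 3), -15) = 190 - 1*5 = 190 - 5 = 185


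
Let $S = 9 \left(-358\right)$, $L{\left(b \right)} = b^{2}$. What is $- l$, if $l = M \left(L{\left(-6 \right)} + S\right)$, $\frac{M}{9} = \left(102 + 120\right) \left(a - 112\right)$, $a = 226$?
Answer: $725681592$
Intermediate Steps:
$M = 227772$ ($M = 9 \left(102 + 120\right) \left(226 - 112\right) = 9 \cdot 222 \cdot 114 = 9 \cdot 25308 = 227772$)
$S = -3222$
$l = -725681592$ ($l = 227772 \left(\left(-6\right)^{2} - 3222\right) = 227772 \left(36 - 3222\right) = 227772 \left(-3186\right) = -725681592$)
$- l = \left(-1\right) \left(-725681592\right) = 725681592$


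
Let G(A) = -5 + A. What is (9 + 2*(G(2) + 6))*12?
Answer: 180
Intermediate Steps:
(9 + 2*(G(2) + 6))*12 = (9 + 2*((-5 + 2) + 6))*12 = (9 + 2*(-3 + 6))*12 = (9 + 2*3)*12 = (9 + 6)*12 = 15*12 = 180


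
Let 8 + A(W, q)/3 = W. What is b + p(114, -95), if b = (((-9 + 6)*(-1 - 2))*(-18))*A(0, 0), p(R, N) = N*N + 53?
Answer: 12966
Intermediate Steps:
A(W, q) = -24 + 3*W
p(R, N) = 53 + N² (p(R, N) = N² + 53 = 53 + N²)
b = 3888 (b = (((-9 + 6)*(-1 - 2))*(-18))*(-24 + 3*0) = (-3*(-3)*(-18))*(-24 + 0) = (9*(-18))*(-24) = -162*(-24) = 3888)
b + p(114, -95) = 3888 + (53 + (-95)²) = 3888 + (53 + 9025) = 3888 + 9078 = 12966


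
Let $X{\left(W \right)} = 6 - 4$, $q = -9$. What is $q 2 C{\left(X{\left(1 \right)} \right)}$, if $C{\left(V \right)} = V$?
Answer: $-36$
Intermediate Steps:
$X{\left(W \right)} = 2$
$q 2 C{\left(X{\left(1 \right)} \right)} = \left(-9\right) 2 \cdot 2 = \left(-18\right) 2 = -36$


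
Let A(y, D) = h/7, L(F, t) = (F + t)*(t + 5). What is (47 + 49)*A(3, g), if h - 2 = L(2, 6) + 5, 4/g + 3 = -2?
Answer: 9120/7 ≈ 1302.9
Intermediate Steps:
g = -4/5 (g = 4/(-3 - 2) = 4/(-5) = 4*(-1/5) = -4/5 ≈ -0.80000)
L(F, t) = (5 + t)*(F + t) (L(F, t) = (F + t)*(5 + t) = (5 + t)*(F + t))
h = 95 (h = 2 + ((6**2 + 5*2 + 5*6 + 2*6) + 5) = 2 + ((36 + 10 + 30 + 12) + 5) = 2 + (88 + 5) = 2 + 93 = 95)
A(y, D) = 95/7
(47 + 49)*A(3, g) = (47 + 49)*(95/7) = 96*(95/7) = 9120/7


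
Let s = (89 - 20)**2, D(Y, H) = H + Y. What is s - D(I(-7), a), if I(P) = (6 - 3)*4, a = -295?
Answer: 5044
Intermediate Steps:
I(P) = 12 (I(P) = 3*4 = 12)
s = 4761 (s = 69**2 = 4761)
s - D(I(-7), a) = 4761 - (-295 + 12) = 4761 - 1*(-283) = 4761 + 283 = 5044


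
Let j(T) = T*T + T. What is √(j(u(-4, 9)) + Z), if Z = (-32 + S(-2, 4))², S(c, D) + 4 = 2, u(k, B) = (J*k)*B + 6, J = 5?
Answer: √31258 ≈ 176.80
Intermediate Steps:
u(k, B) = 6 + 5*B*k (u(k, B) = (5*k)*B + 6 = 5*B*k + 6 = 6 + 5*B*k)
S(c, D) = -2 (S(c, D) = -4 + 2 = -2)
Z = 1156 (Z = (-32 - 2)² = (-34)² = 1156)
j(T) = T + T² (j(T) = T² + T = T + T²)
√(j(u(-4, 9)) + Z) = √((6 + 5*9*(-4))*(1 + (6 + 5*9*(-4))) + 1156) = √((6 - 180)*(1 + (6 - 180)) + 1156) = √(-174*(1 - 174) + 1156) = √(-174*(-173) + 1156) = √(30102 + 1156) = √31258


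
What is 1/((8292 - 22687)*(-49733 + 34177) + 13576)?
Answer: 1/223942196 ≈ 4.4654e-9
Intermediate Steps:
1/((8292 - 22687)*(-49733 + 34177) + 13576) = 1/(-14395*(-15556) + 13576) = 1/(223928620 + 13576) = 1/223942196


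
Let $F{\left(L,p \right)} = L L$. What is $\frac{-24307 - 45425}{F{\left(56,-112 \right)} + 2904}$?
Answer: $- \frac{17433}{1510} \approx -11.545$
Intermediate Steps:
$F{\left(L,p \right)} = L^{2}$
$\frac{-24307 - 45425}{F{\left(56,-112 \right)} + 2904} = \frac{-24307 - 45425}{56^{2} + 2904} = - \frac{69732}{3136 + 2904} = - \frac{69732}{6040} = \left(-69732\right) \frac{1}{6040} = - \frac{17433}{1510}$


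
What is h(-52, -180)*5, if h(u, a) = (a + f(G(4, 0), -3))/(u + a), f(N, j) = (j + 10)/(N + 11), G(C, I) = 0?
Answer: 9865/2552 ≈ 3.8656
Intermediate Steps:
f(N, j) = (10 + j)/(11 + N)
h(u, a) = (7/11 + a)/(a + u) (h(u, a) = (a + (10 - 3)/(11 + 0))/(u + a) = (a + 7/11)/(a + u) = (7/11 + a)/(a + u))
h(-52, -180)*5 = ((7/11 - 180)/(-180 - 52))*5 = (-1973/11/(-232))*5 = -1/232*(-1973/11)*5 = (1973/2552)*5 = 9865/2552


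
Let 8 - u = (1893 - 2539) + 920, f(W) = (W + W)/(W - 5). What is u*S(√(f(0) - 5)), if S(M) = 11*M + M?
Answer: -3192*I*√5 ≈ -7137.5*I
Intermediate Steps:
f(W) = 2*W/(-5 + W) (f(W) = (2*W)/(-5 + W) = 2*W/(-5 + W))
S(M) = 12*M
u = -266 (u = 8 - ((1893 - 2539) + 920) = 8 - (-646 + 920) = 8 - 1*274 = 8 - 274 = -266)
u*S(√(f(0) - 5)) = -3192*√(2*0/(-5 + 0) - 5) = -3192*√(2*0/(-5) - 5) = -3192*√(2*0*(-⅕) - 5) = -3192*√(0 - 5) = -3192*√(-5) = -3192*I*√5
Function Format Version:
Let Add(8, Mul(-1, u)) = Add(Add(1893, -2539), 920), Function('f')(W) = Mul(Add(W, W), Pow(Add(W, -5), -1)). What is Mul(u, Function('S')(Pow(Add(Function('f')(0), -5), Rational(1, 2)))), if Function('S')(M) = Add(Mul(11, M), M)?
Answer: Mul(-3192, I, Pow(5, Rational(1, 2))) ≈ Mul(-7137.5, I)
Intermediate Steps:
Function('f')(W) = Mul(2, W, Pow(Add(-5, W), -1)) (Function('f')(W) = Mul(Mul(2, W), Pow(Add(-5, W), -1)) = Mul(2, W, Pow(Add(-5, W), -1)))
Function('S')(M) = Mul(12, M)
u = -266 (u = Add(8, Mul(-1, Add(Add(1893, -2539), 920))) = Add(8, Mul(-1, Add(-646, 920))) = Add(8, Mul(-1, 274)) = Add(8, -274) = -266)
Mul(u, Function('S')(Pow(Add(Function('f')(0), -5), Rational(1, 2)))) = Mul(-266, Mul(12, Pow(Add(Mul(2, 0, Pow(Add(-5, 0), -1)), -5), Rational(1, 2)))) = Mul(-266, Mul(12, Pow(Add(Mul(2, 0, Pow(-5, -1)), -5), Rational(1, 2)))) = Mul(-266, Mul(12, Pow(Add(Mul(2, 0, Rational(-1, 5)), -5), Rational(1, 2)))) = Mul(-266, Mul(12, Pow(Add(0, -5), Rational(1, 2)))) = Mul(-266, Mul(12, Pow(-5, Rational(1, 2)))) = Mul(-266, Mul(12, Mul(I, Pow(5, Rational(1, 2))))) = Mul(-266, Mul(12, I, Pow(5, Rational(1, 2)))) = Mul(-3192, I, Pow(5, Rational(1, 2)))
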